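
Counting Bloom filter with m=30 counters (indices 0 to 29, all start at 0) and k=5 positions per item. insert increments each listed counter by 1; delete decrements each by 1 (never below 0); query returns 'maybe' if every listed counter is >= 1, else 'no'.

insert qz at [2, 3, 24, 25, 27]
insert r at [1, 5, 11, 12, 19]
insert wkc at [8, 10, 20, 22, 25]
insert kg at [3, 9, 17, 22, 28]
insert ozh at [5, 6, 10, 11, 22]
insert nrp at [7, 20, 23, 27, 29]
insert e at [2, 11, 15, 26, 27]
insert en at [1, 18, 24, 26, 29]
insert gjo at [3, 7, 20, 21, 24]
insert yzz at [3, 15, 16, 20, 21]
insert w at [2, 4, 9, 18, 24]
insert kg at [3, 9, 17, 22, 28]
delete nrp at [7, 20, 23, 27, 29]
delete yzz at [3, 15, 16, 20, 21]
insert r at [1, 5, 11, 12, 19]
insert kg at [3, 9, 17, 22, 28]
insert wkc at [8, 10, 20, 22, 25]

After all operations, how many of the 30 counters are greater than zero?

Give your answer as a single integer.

Answer: 25

Derivation:
Step 1: insert qz at [2, 3, 24, 25, 27] -> counters=[0,0,1,1,0,0,0,0,0,0,0,0,0,0,0,0,0,0,0,0,0,0,0,0,1,1,0,1,0,0]
Step 2: insert r at [1, 5, 11, 12, 19] -> counters=[0,1,1,1,0,1,0,0,0,0,0,1,1,0,0,0,0,0,0,1,0,0,0,0,1,1,0,1,0,0]
Step 3: insert wkc at [8, 10, 20, 22, 25] -> counters=[0,1,1,1,0,1,0,0,1,0,1,1,1,0,0,0,0,0,0,1,1,0,1,0,1,2,0,1,0,0]
Step 4: insert kg at [3, 9, 17, 22, 28] -> counters=[0,1,1,2,0,1,0,0,1,1,1,1,1,0,0,0,0,1,0,1,1,0,2,0,1,2,0,1,1,0]
Step 5: insert ozh at [5, 6, 10, 11, 22] -> counters=[0,1,1,2,0,2,1,0,1,1,2,2,1,0,0,0,0,1,0,1,1,0,3,0,1,2,0,1,1,0]
Step 6: insert nrp at [7, 20, 23, 27, 29] -> counters=[0,1,1,2,0,2,1,1,1,1,2,2,1,0,0,0,0,1,0,1,2,0,3,1,1,2,0,2,1,1]
Step 7: insert e at [2, 11, 15, 26, 27] -> counters=[0,1,2,2,0,2,1,1,1,1,2,3,1,0,0,1,0,1,0,1,2,0,3,1,1,2,1,3,1,1]
Step 8: insert en at [1, 18, 24, 26, 29] -> counters=[0,2,2,2,0,2,1,1,1,1,2,3,1,0,0,1,0,1,1,1,2,0,3,1,2,2,2,3,1,2]
Step 9: insert gjo at [3, 7, 20, 21, 24] -> counters=[0,2,2,3,0,2,1,2,1,1,2,3,1,0,0,1,0,1,1,1,3,1,3,1,3,2,2,3,1,2]
Step 10: insert yzz at [3, 15, 16, 20, 21] -> counters=[0,2,2,4,0,2,1,2,1,1,2,3,1,0,0,2,1,1,1,1,4,2,3,1,3,2,2,3,1,2]
Step 11: insert w at [2, 4, 9, 18, 24] -> counters=[0,2,3,4,1,2,1,2,1,2,2,3,1,0,0,2,1,1,2,1,4,2,3,1,4,2,2,3,1,2]
Step 12: insert kg at [3, 9, 17, 22, 28] -> counters=[0,2,3,5,1,2,1,2,1,3,2,3,1,0,0,2,1,2,2,1,4,2,4,1,4,2,2,3,2,2]
Step 13: delete nrp at [7, 20, 23, 27, 29] -> counters=[0,2,3,5,1,2,1,1,1,3,2,3,1,0,0,2,1,2,2,1,3,2,4,0,4,2,2,2,2,1]
Step 14: delete yzz at [3, 15, 16, 20, 21] -> counters=[0,2,3,4,1,2,1,1,1,3,2,3,1,0,0,1,0,2,2,1,2,1,4,0,4,2,2,2,2,1]
Step 15: insert r at [1, 5, 11, 12, 19] -> counters=[0,3,3,4,1,3,1,1,1,3,2,4,2,0,0,1,0,2,2,2,2,1,4,0,4,2,2,2,2,1]
Step 16: insert kg at [3, 9, 17, 22, 28] -> counters=[0,3,3,5,1,3,1,1,1,4,2,4,2,0,0,1,0,3,2,2,2,1,5,0,4,2,2,2,3,1]
Step 17: insert wkc at [8, 10, 20, 22, 25] -> counters=[0,3,3,5,1,3,1,1,2,4,3,4,2,0,0,1,0,3,2,2,3,1,6,0,4,3,2,2,3,1]
Final counters=[0,3,3,5,1,3,1,1,2,4,3,4,2,0,0,1,0,3,2,2,3,1,6,0,4,3,2,2,3,1] -> 25 nonzero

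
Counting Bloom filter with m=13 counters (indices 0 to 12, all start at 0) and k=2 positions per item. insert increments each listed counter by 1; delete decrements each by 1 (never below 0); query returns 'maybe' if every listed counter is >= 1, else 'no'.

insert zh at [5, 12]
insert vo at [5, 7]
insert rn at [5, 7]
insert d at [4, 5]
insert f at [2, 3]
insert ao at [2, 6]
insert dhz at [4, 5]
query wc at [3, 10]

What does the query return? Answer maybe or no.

Answer: no

Derivation:
Step 1: insert zh at [5, 12] -> counters=[0,0,0,0,0,1,0,0,0,0,0,0,1]
Step 2: insert vo at [5, 7] -> counters=[0,0,0,0,0,2,0,1,0,0,0,0,1]
Step 3: insert rn at [5, 7] -> counters=[0,0,0,0,0,3,0,2,0,0,0,0,1]
Step 4: insert d at [4, 5] -> counters=[0,0,0,0,1,4,0,2,0,0,0,0,1]
Step 5: insert f at [2, 3] -> counters=[0,0,1,1,1,4,0,2,0,0,0,0,1]
Step 6: insert ao at [2, 6] -> counters=[0,0,2,1,1,4,1,2,0,0,0,0,1]
Step 7: insert dhz at [4, 5] -> counters=[0,0,2,1,2,5,1,2,0,0,0,0,1]
Query wc: check counters[3]=1 counters[10]=0 -> no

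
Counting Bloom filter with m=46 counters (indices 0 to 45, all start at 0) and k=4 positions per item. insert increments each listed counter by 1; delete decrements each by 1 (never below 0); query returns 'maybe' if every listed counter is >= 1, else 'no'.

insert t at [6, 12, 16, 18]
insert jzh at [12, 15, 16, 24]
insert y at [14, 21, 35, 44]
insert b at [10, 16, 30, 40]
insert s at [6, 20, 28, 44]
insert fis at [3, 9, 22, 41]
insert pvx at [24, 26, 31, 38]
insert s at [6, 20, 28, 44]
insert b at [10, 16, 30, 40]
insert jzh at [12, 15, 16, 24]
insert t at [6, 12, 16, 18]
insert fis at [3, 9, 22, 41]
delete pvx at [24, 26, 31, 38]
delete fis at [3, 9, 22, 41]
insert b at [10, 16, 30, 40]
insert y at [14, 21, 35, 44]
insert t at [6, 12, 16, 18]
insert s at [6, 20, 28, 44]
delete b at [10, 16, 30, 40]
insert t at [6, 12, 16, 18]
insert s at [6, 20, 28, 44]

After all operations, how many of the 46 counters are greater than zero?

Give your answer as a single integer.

Step 1: insert t at [6, 12, 16, 18] -> counters=[0,0,0,0,0,0,1,0,0,0,0,0,1,0,0,0,1,0,1,0,0,0,0,0,0,0,0,0,0,0,0,0,0,0,0,0,0,0,0,0,0,0,0,0,0,0]
Step 2: insert jzh at [12, 15, 16, 24] -> counters=[0,0,0,0,0,0,1,0,0,0,0,0,2,0,0,1,2,0,1,0,0,0,0,0,1,0,0,0,0,0,0,0,0,0,0,0,0,0,0,0,0,0,0,0,0,0]
Step 3: insert y at [14, 21, 35, 44] -> counters=[0,0,0,0,0,0,1,0,0,0,0,0,2,0,1,1,2,0,1,0,0,1,0,0,1,0,0,0,0,0,0,0,0,0,0,1,0,0,0,0,0,0,0,0,1,0]
Step 4: insert b at [10, 16, 30, 40] -> counters=[0,0,0,0,0,0,1,0,0,0,1,0,2,0,1,1,3,0,1,0,0,1,0,0,1,0,0,0,0,0,1,0,0,0,0,1,0,0,0,0,1,0,0,0,1,0]
Step 5: insert s at [6, 20, 28, 44] -> counters=[0,0,0,0,0,0,2,0,0,0,1,0,2,0,1,1,3,0,1,0,1,1,0,0,1,0,0,0,1,0,1,0,0,0,0,1,0,0,0,0,1,0,0,0,2,0]
Step 6: insert fis at [3, 9, 22, 41] -> counters=[0,0,0,1,0,0,2,0,0,1,1,0,2,0,1,1,3,0,1,0,1,1,1,0,1,0,0,0,1,0,1,0,0,0,0,1,0,0,0,0,1,1,0,0,2,0]
Step 7: insert pvx at [24, 26, 31, 38] -> counters=[0,0,0,1,0,0,2,0,0,1,1,0,2,0,1,1,3,0,1,0,1,1,1,0,2,0,1,0,1,0,1,1,0,0,0,1,0,0,1,0,1,1,0,0,2,0]
Step 8: insert s at [6, 20, 28, 44] -> counters=[0,0,0,1,0,0,3,0,0,1,1,0,2,0,1,1,3,0,1,0,2,1,1,0,2,0,1,0,2,0,1,1,0,0,0,1,0,0,1,0,1,1,0,0,3,0]
Step 9: insert b at [10, 16, 30, 40] -> counters=[0,0,0,1,0,0,3,0,0,1,2,0,2,0,1,1,4,0,1,0,2,1,1,0,2,0,1,0,2,0,2,1,0,0,0,1,0,0,1,0,2,1,0,0,3,0]
Step 10: insert jzh at [12, 15, 16, 24] -> counters=[0,0,0,1,0,0,3,0,0,1,2,0,3,0,1,2,5,0,1,0,2,1,1,0,3,0,1,0,2,0,2,1,0,0,0,1,0,0,1,0,2,1,0,0,3,0]
Step 11: insert t at [6, 12, 16, 18] -> counters=[0,0,0,1,0,0,4,0,0,1,2,0,4,0,1,2,6,0,2,0,2,1,1,0,3,0,1,0,2,0,2,1,0,0,0,1,0,0,1,0,2,1,0,0,3,0]
Step 12: insert fis at [3, 9, 22, 41] -> counters=[0,0,0,2,0,0,4,0,0,2,2,0,4,0,1,2,6,0,2,0,2,1,2,0,3,0,1,0,2,0,2,1,0,0,0,1,0,0,1,0,2,2,0,0,3,0]
Step 13: delete pvx at [24, 26, 31, 38] -> counters=[0,0,0,2,0,0,4,0,0,2,2,0,4,0,1,2,6,0,2,0,2,1,2,0,2,0,0,0,2,0,2,0,0,0,0,1,0,0,0,0,2,2,0,0,3,0]
Step 14: delete fis at [3, 9, 22, 41] -> counters=[0,0,0,1,0,0,4,0,0,1,2,0,4,0,1,2,6,0,2,0,2,1,1,0,2,0,0,0,2,0,2,0,0,0,0,1,0,0,0,0,2,1,0,0,3,0]
Step 15: insert b at [10, 16, 30, 40] -> counters=[0,0,0,1,0,0,4,0,0,1,3,0,4,0,1,2,7,0,2,0,2,1,1,0,2,0,0,0,2,0,3,0,0,0,0,1,0,0,0,0,3,1,0,0,3,0]
Step 16: insert y at [14, 21, 35, 44] -> counters=[0,0,0,1,0,0,4,0,0,1,3,0,4,0,2,2,7,0,2,0,2,2,1,0,2,0,0,0,2,0,3,0,0,0,0,2,0,0,0,0,3,1,0,0,4,0]
Step 17: insert t at [6, 12, 16, 18] -> counters=[0,0,0,1,0,0,5,0,0,1,3,0,5,0,2,2,8,0,3,0,2,2,1,0,2,0,0,0,2,0,3,0,0,0,0,2,0,0,0,0,3,1,0,0,4,0]
Step 18: insert s at [6, 20, 28, 44] -> counters=[0,0,0,1,0,0,6,0,0,1,3,0,5,0,2,2,8,0,3,0,3,2,1,0,2,0,0,0,3,0,3,0,0,0,0,2,0,0,0,0,3,1,0,0,5,0]
Step 19: delete b at [10, 16, 30, 40] -> counters=[0,0,0,1,0,0,6,0,0,1,2,0,5,0,2,2,7,0,3,0,3,2,1,0,2,0,0,0,3,0,2,0,0,0,0,2,0,0,0,0,2,1,0,0,5,0]
Step 20: insert t at [6, 12, 16, 18] -> counters=[0,0,0,1,0,0,7,0,0,1,2,0,6,0,2,2,8,0,4,0,3,2,1,0,2,0,0,0,3,0,2,0,0,0,0,2,0,0,0,0,2,1,0,0,5,0]
Step 21: insert s at [6, 20, 28, 44] -> counters=[0,0,0,1,0,0,8,0,0,1,2,0,6,0,2,2,8,0,4,0,4,2,1,0,2,0,0,0,4,0,2,0,0,0,0,2,0,0,0,0,2,1,0,0,6,0]
Final counters=[0,0,0,1,0,0,8,0,0,1,2,0,6,0,2,2,8,0,4,0,4,2,1,0,2,0,0,0,4,0,2,0,0,0,0,2,0,0,0,0,2,1,0,0,6,0] -> 19 nonzero

Answer: 19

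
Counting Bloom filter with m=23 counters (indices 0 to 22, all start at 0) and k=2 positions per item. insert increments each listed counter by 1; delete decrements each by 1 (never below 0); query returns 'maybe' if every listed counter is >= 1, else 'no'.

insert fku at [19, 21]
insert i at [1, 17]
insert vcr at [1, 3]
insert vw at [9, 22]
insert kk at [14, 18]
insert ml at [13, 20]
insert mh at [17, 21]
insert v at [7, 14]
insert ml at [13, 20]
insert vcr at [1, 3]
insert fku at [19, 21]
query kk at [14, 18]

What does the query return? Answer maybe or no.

Answer: maybe

Derivation:
Step 1: insert fku at [19, 21] -> counters=[0,0,0,0,0,0,0,0,0,0,0,0,0,0,0,0,0,0,0,1,0,1,0]
Step 2: insert i at [1, 17] -> counters=[0,1,0,0,0,0,0,0,0,0,0,0,0,0,0,0,0,1,0,1,0,1,0]
Step 3: insert vcr at [1, 3] -> counters=[0,2,0,1,0,0,0,0,0,0,0,0,0,0,0,0,0,1,0,1,0,1,0]
Step 4: insert vw at [9, 22] -> counters=[0,2,0,1,0,0,0,0,0,1,0,0,0,0,0,0,0,1,0,1,0,1,1]
Step 5: insert kk at [14, 18] -> counters=[0,2,0,1,0,0,0,0,0,1,0,0,0,0,1,0,0,1,1,1,0,1,1]
Step 6: insert ml at [13, 20] -> counters=[0,2,0,1,0,0,0,0,0,1,0,0,0,1,1,0,0,1,1,1,1,1,1]
Step 7: insert mh at [17, 21] -> counters=[0,2,0,1,0,0,0,0,0,1,0,0,0,1,1,0,0,2,1,1,1,2,1]
Step 8: insert v at [7, 14] -> counters=[0,2,0,1,0,0,0,1,0,1,0,0,0,1,2,0,0,2,1,1,1,2,1]
Step 9: insert ml at [13, 20] -> counters=[0,2,0,1,0,0,0,1,0,1,0,0,0,2,2,0,0,2,1,1,2,2,1]
Step 10: insert vcr at [1, 3] -> counters=[0,3,0,2,0,0,0,1,0,1,0,0,0,2,2,0,0,2,1,1,2,2,1]
Step 11: insert fku at [19, 21] -> counters=[0,3,0,2,0,0,0,1,0,1,0,0,0,2,2,0,0,2,1,2,2,3,1]
Query kk: check counters[14]=2 counters[18]=1 -> maybe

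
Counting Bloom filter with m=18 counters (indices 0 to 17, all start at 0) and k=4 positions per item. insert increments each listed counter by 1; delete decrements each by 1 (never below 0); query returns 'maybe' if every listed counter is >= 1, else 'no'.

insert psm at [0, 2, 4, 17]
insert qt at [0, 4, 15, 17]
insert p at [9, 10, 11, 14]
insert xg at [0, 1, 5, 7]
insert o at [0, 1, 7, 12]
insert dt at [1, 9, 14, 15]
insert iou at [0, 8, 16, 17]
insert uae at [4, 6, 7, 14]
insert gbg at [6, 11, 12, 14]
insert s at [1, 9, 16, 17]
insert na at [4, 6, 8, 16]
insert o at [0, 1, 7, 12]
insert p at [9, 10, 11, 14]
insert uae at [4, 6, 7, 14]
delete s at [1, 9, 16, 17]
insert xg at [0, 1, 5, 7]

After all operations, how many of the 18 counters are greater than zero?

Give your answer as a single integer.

Step 1: insert psm at [0, 2, 4, 17] -> counters=[1,0,1,0,1,0,0,0,0,0,0,0,0,0,0,0,0,1]
Step 2: insert qt at [0, 4, 15, 17] -> counters=[2,0,1,0,2,0,0,0,0,0,0,0,0,0,0,1,0,2]
Step 3: insert p at [9, 10, 11, 14] -> counters=[2,0,1,0,2,0,0,0,0,1,1,1,0,0,1,1,0,2]
Step 4: insert xg at [0, 1, 5, 7] -> counters=[3,1,1,0,2,1,0,1,0,1,1,1,0,0,1,1,0,2]
Step 5: insert o at [0, 1, 7, 12] -> counters=[4,2,1,0,2,1,0,2,0,1,1,1,1,0,1,1,0,2]
Step 6: insert dt at [1, 9, 14, 15] -> counters=[4,3,1,0,2,1,0,2,0,2,1,1,1,0,2,2,0,2]
Step 7: insert iou at [0, 8, 16, 17] -> counters=[5,3,1,0,2,1,0,2,1,2,1,1,1,0,2,2,1,3]
Step 8: insert uae at [4, 6, 7, 14] -> counters=[5,3,1,0,3,1,1,3,1,2,1,1,1,0,3,2,1,3]
Step 9: insert gbg at [6, 11, 12, 14] -> counters=[5,3,1,0,3,1,2,3,1,2,1,2,2,0,4,2,1,3]
Step 10: insert s at [1, 9, 16, 17] -> counters=[5,4,1,0,3,1,2,3,1,3,1,2,2,0,4,2,2,4]
Step 11: insert na at [4, 6, 8, 16] -> counters=[5,4,1,0,4,1,3,3,2,3,1,2,2,0,4,2,3,4]
Step 12: insert o at [0, 1, 7, 12] -> counters=[6,5,1,0,4,1,3,4,2,3,1,2,3,0,4,2,3,4]
Step 13: insert p at [9, 10, 11, 14] -> counters=[6,5,1,0,4,1,3,4,2,4,2,3,3,0,5,2,3,4]
Step 14: insert uae at [4, 6, 7, 14] -> counters=[6,5,1,0,5,1,4,5,2,4,2,3,3,0,6,2,3,4]
Step 15: delete s at [1, 9, 16, 17] -> counters=[6,4,1,0,5,1,4,5,2,3,2,3,3,0,6,2,2,3]
Step 16: insert xg at [0, 1, 5, 7] -> counters=[7,5,1,0,5,2,4,6,2,3,2,3,3,0,6,2,2,3]
Final counters=[7,5,1,0,5,2,4,6,2,3,2,3,3,0,6,2,2,3] -> 16 nonzero

Answer: 16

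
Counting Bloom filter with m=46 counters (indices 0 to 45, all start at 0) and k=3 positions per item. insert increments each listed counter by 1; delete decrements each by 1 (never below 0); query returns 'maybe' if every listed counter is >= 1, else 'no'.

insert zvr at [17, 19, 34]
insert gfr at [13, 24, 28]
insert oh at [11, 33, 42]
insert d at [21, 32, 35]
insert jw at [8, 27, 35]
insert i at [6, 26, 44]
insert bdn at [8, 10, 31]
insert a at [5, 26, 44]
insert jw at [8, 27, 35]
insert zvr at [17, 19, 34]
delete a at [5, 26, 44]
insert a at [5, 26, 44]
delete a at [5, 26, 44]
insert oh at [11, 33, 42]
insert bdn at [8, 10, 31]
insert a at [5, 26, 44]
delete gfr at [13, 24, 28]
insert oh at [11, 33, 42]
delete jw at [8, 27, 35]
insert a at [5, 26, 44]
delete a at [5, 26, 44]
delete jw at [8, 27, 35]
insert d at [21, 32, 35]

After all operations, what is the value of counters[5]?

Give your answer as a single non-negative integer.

Answer: 1

Derivation:
Step 1: insert zvr at [17, 19, 34] -> counters=[0,0,0,0,0,0,0,0,0,0,0,0,0,0,0,0,0,1,0,1,0,0,0,0,0,0,0,0,0,0,0,0,0,0,1,0,0,0,0,0,0,0,0,0,0,0]
Step 2: insert gfr at [13, 24, 28] -> counters=[0,0,0,0,0,0,0,0,0,0,0,0,0,1,0,0,0,1,0,1,0,0,0,0,1,0,0,0,1,0,0,0,0,0,1,0,0,0,0,0,0,0,0,0,0,0]
Step 3: insert oh at [11, 33, 42] -> counters=[0,0,0,0,0,0,0,0,0,0,0,1,0,1,0,0,0,1,0,1,0,0,0,0,1,0,0,0,1,0,0,0,0,1,1,0,0,0,0,0,0,0,1,0,0,0]
Step 4: insert d at [21, 32, 35] -> counters=[0,0,0,0,0,0,0,0,0,0,0,1,0,1,0,0,0,1,0,1,0,1,0,0,1,0,0,0,1,0,0,0,1,1,1,1,0,0,0,0,0,0,1,0,0,0]
Step 5: insert jw at [8, 27, 35] -> counters=[0,0,0,0,0,0,0,0,1,0,0,1,0,1,0,0,0,1,0,1,0,1,0,0,1,0,0,1,1,0,0,0,1,1,1,2,0,0,0,0,0,0,1,0,0,0]
Step 6: insert i at [6, 26, 44] -> counters=[0,0,0,0,0,0,1,0,1,0,0,1,0,1,0,0,0,1,0,1,0,1,0,0,1,0,1,1,1,0,0,0,1,1,1,2,0,0,0,0,0,0,1,0,1,0]
Step 7: insert bdn at [8, 10, 31] -> counters=[0,0,0,0,0,0,1,0,2,0,1,1,0,1,0,0,0,1,0,1,0,1,0,0,1,0,1,1,1,0,0,1,1,1,1,2,0,0,0,0,0,0,1,0,1,0]
Step 8: insert a at [5, 26, 44] -> counters=[0,0,0,0,0,1,1,0,2,0,1,1,0,1,0,0,0,1,0,1,0,1,0,0,1,0,2,1,1,0,0,1,1,1,1,2,0,0,0,0,0,0,1,0,2,0]
Step 9: insert jw at [8, 27, 35] -> counters=[0,0,0,0,0,1,1,0,3,0,1,1,0,1,0,0,0,1,0,1,0,1,0,0,1,0,2,2,1,0,0,1,1,1,1,3,0,0,0,0,0,0,1,0,2,0]
Step 10: insert zvr at [17, 19, 34] -> counters=[0,0,0,0,0,1,1,0,3,0,1,1,0,1,0,0,0,2,0,2,0,1,0,0,1,0,2,2,1,0,0,1,1,1,2,3,0,0,0,0,0,0,1,0,2,0]
Step 11: delete a at [5, 26, 44] -> counters=[0,0,0,0,0,0,1,0,3,0,1,1,0,1,0,0,0,2,0,2,0,1,0,0,1,0,1,2,1,0,0,1,1,1,2,3,0,0,0,0,0,0,1,0,1,0]
Step 12: insert a at [5, 26, 44] -> counters=[0,0,0,0,0,1,1,0,3,0,1,1,0,1,0,0,0,2,0,2,0,1,0,0,1,0,2,2,1,0,0,1,1,1,2,3,0,0,0,0,0,0,1,0,2,0]
Step 13: delete a at [5, 26, 44] -> counters=[0,0,0,0,0,0,1,0,3,0,1,1,0,1,0,0,0,2,0,2,0,1,0,0,1,0,1,2,1,0,0,1,1,1,2,3,0,0,0,0,0,0,1,0,1,0]
Step 14: insert oh at [11, 33, 42] -> counters=[0,0,0,0,0,0,1,0,3,0,1,2,0,1,0,0,0,2,0,2,0,1,0,0,1,0,1,2,1,0,0,1,1,2,2,3,0,0,0,0,0,0,2,0,1,0]
Step 15: insert bdn at [8, 10, 31] -> counters=[0,0,0,0,0,0,1,0,4,0,2,2,0,1,0,0,0,2,0,2,0,1,0,0,1,0,1,2,1,0,0,2,1,2,2,3,0,0,0,0,0,0,2,0,1,0]
Step 16: insert a at [5, 26, 44] -> counters=[0,0,0,0,0,1,1,0,4,0,2,2,0,1,0,0,0,2,0,2,0,1,0,0,1,0,2,2,1,0,0,2,1,2,2,3,0,0,0,0,0,0,2,0,2,0]
Step 17: delete gfr at [13, 24, 28] -> counters=[0,0,0,0,0,1,1,0,4,0,2,2,0,0,0,0,0,2,0,2,0,1,0,0,0,0,2,2,0,0,0,2,1,2,2,3,0,0,0,0,0,0,2,0,2,0]
Step 18: insert oh at [11, 33, 42] -> counters=[0,0,0,0,0,1,1,0,4,0,2,3,0,0,0,0,0,2,0,2,0,1,0,0,0,0,2,2,0,0,0,2,1,3,2,3,0,0,0,0,0,0,3,0,2,0]
Step 19: delete jw at [8, 27, 35] -> counters=[0,0,0,0,0,1,1,0,3,0,2,3,0,0,0,0,0,2,0,2,0,1,0,0,0,0,2,1,0,0,0,2,1,3,2,2,0,0,0,0,0,0,3,0,2,0]
Step 20: insert a at [5, 26, 44] -> counters=[0,0,0,0,0,2,1,0,3,0,2,3,0,0,0,0,0,2,0,2,0,1,0,0,0,0,3,1,0,0,0,2,1,3,2,2,0,0,0,0,0,0,3,0,3,0]
Step 21: delete a at [5, 26, 44] -> counters=[0,0,0,0,0,1,1,0,3,0,2,3,0,0,0,0,0,2,0,2,0,1,0,0,0,0,2,1,0,0,0,2,1,3,2,2,0,0,0,0,0,0,3,0,2,0]
Step 22: delete jw at [8, 27, 35] -> counters=[0,0,0,0,0,1,1,0,2,0,2,3,0,0,0,0,0,2,0,2,0,1,0,0,0,0,2,0,0,0,0,2,1,3,2,1,0,0,0,0,0,0,3,0,2,0]
Step 23: insert d at [21, 32, 35] -> counters=[0,0,0,0,0,1,1,0,2,0,2,3,0,0,0,0,0,2,0,2,0,2,0,0,0,0,2,0,0,0,0,2,2,3,2,2,0,0,0,0,0,0,3,0,2,0]
Final counters=[0,0,0,0,0,1,1,0,2,0,2,3,0,0,0,0,0,2,0,2,0,2,0,0,0,0,2,0,0,0,0,2,2,3,2,2,0,0,0,0,0,0,3,0,2,0] -> counters[5]=1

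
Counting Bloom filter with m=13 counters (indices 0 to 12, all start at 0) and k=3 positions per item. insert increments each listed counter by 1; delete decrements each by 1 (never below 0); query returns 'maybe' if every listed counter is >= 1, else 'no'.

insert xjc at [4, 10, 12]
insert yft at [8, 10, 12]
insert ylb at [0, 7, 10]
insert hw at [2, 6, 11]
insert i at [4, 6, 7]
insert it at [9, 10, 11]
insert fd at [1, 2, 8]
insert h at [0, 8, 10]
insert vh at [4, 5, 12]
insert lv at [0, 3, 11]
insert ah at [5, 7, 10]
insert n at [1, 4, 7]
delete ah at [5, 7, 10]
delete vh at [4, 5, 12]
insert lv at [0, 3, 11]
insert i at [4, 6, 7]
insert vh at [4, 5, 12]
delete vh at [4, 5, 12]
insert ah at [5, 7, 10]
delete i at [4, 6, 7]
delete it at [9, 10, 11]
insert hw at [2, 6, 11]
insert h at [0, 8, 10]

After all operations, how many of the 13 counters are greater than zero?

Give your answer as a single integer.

Answer: 12

Derivation:
Step 1: insert xjc at [4, 10, 12] -> counters=[0,0,0,0,1,0,0,0,0,0,1,0,1]
Step 2: insert yft at [8, 10, 12] -> counters=[0,0,0,0,1,0,0,0,1,0,2,0,2]
Step 3: insert ylb at [0, 7, 10] -> counters=[1,0,0,0,1,0,0,1,1,0,3,0,2]
Step 4: insert hw at [2, 6, 11] -> counters=[1,0,1,0,1,0,1,1,1,0,3,1,2]
Step 5: insert i at [4, 6, 7] -> counters=[1,0,1,0,2,0,2,2,1,0,3,1,2]
Step 6: insert it at [9, 10, 11] -> counters=[1,0,1,0,2,0,2,2,1,1,4,2,2]
Step 7: insert fd at [1, 2, 8] -> counters=[1,1,2,0,2,0,2,2,2,1,4,2,2]
Step 8: insert h at [0, 8, 10] -> counters=[2,1,2,0,2,0,2,2,3,1,5,2,2]
Step 9: insert vh at [4, 5, 12] -> counters=[2,1,2,0,3,1,2,2,3,1,5,2,3]
Step 10: insert lv at [0, 3, 11] -> counters=[3,1,2,1,3,1,2,2,3,1,5,3,3]
Step 11: insert ah at [5, 7, 10] -> counters=[3,1,2,1,3,2,2,3,3,1,6,3,3]
Step 12: insert n at [1, 4, 7] -> counters=[3,2,2,1,4,2,2,4,3,1,6,3,3]
Step 13: delete ah at [5, 7, 10] -> counters=[3,2,2,1,4,1,2,3,3,1,5,3,3]
Step 14: delete vh at [4, 5, 12] -> counters=[3,2,2,1,3,0,2,3,3,1,5,3,2]
Step 15: insert lv at [0, 3, 11] -> counters=[4,2,2,2,3,0,2,3,3,1,5,4,2]
Step 16: insert i at [4, 6, 7] -> counters=[4,2,2,2,4,0,3,4,3,1,5,4,2]
Step 17: insert vh at [4, 5, 12] -> counters=[4,2,2,2,5,1,3,4,3,1,5,4,3]
Step 18: delete vh at [4, 5, 12] -> counters=[4,2,2,2,4,0,3,4,3,1,5,4,2]
Step 19: insert ah at [5, 7, 10] -> counters=[4,2,2,2,4,1,3,5,3,1,6,4,2]
Step 20: delete i at [4, 6, 7] -> counters=[4,2,2,2,3,1,2,4,3,1,6,4,2]
Step 21: delete it at [9, 10, 11] -> counters=[4,2,2,2,3,1,2,4,3,0,5,3,2]
Step 22: insert hw at [2, 6, 11] -> counters=[4,2,3,2,3,1,3,4,3,0,5,4,2]
Step 23: insert h at [0, 8, 10] -> counters=[5,2,3,2,3,1,3,4,4,0,6,4,2]
Final counters=[5,2,3,2,3,1,3,4,4,0,6,4,2] -> 12 nonzero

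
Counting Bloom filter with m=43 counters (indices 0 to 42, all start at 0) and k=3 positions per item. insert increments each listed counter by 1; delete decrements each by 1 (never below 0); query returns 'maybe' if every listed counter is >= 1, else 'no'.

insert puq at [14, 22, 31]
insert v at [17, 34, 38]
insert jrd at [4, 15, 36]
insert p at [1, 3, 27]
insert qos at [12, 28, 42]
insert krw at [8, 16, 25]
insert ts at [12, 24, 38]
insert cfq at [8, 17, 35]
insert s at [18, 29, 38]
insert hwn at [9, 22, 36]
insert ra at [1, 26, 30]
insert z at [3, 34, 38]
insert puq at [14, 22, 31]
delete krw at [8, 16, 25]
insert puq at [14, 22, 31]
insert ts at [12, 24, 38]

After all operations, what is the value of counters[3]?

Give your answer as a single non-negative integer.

Step 1: insert puq at [14, 22, 31] -> counters=[0,0,0,0,0,0,0,0,0,0,0,0,0,0,1,0,0,0,0,0,0,0,1,0,0,0,0,0,0,0,0,1,0,0,0,0,0,0,0,0,0,0,0]
Step 2: insert v at [17, 34, 38] -> counters=[0,0,0,0,0,0,0,0,0,0,0,0,0,0,1,0,0,1,0,0,0,0,1,0,0,0,0,0,0,0,0,1,0,0,1,0,0,0,1,0,0,0,0]
Step 3: insert jrd at [4, 15, 36] -> counters=[0,0,0,0,1,0,0,0,0,0,0,0,0,0,1,1,0,1,0,0,0,0,1,0,0,0,0,0,0,0,0,1,0,0,1,0,1,0,1,0,0,0,0]
Step 4: insert p at [1, 3, 27] -> counters=[0,1,0,1,1,0,0,0,0,0,0,0,0,0,1,1,0,1,0,0,0,0,1,0,0,0,0,1,0,0,0,1,0,0,1,0,1,0,1,0,0,0,0]
Step 5: insert qos at [12, 28, 42] -> counters=[0,1,0,1,1,0,0,0,0,0,0,0,1,0,1,1,0,1,0,0,0,0,1,0,0,0,0,1,1,0,0,1,0,0,1,0,1,0,1,0,0,0,1]
Step 6: insert krw at [8, 16, 25] -> counters=[0,1,0,1,1,0,0,0,1,0,0,0,1,0,1,1,1,1,0,0,0,0,1,0,0,1,0,1,1,0,0,1,0,0,1,0,1,0,1,0,0,0,1]
Step 7: insert ts at [12, 24, 38] -> counters=[0,1,0,1,1,0,0,0,1,0,0,0,2,0,1,1,1,1,0,0,0,0,1,0,1,1,0,1,1,0,0,1,0,0,1,0,1,0,2,0,0,0,1]
Step 8: insert cfq at [8, 17, 35] -> counters=[0,1,0,1,1,0,0,0,2,0,0,0,2,0,1,1,1,2,0,0,0,0,1,0,1,1,0,1,1,0,0,1,0,0,1,1,1,0,2,0,0,0,1]
Step 9: insert s at [18, 29, 38] -> counters=[0,1,0,1,1,0,0,0,2,0,0,0,2,0,1,1,1,2,1,0,0,0,1,0,1,1,0,1,1,1,0,1,0,0,1,1,1,0,3,0,0,0,1]
Step 10: insert hwn at [9, 22, 36] -> counters=[0,1,0,1,1,0,0,0,2,1,0,0,2,0,1,1,1,2,1,0,0,0,2,0,1,1,0,1,1,1,0,1,0,0,1,1,2,0,3,0,0,0,1]
Step 11: insert ra at [1, 26, 30] -> counters=[0,2,0,1,1,0,0,0,2,1,0,0,2,0,1,1,1,2,1,0,0,0,2,0,1,1,1,1,1,1,1,1,0,0,1,1,2,0,3,0,0,0,1]
Step 12: insert z at [3, 34, 38] -> counters=[0,2,0,2,1,0,0,0,2,1,0,0,2,0,1,1,1,2,1,0,0,0,2,0,1,1,1,1,1,1,1,1,0,0,2,1,2,0,4,0,0,0,1]
Step 13: insert puq at [14, 22, 31] -> counters=[0,2,0,2,1,0,0,0,2,1,0,0,2,0,2,1,1,2,1,0,0,0,3,0,1,1,1,1,1,1,1,2,0,0,2,1,2,0,4,0,0,0,1]
Step 14: delete krw at [8, 16, 25] -> counters=[0,2,0,2,1,0,0,0,1,1,0,0,2,0,2,1,0,2,1,0,0,0,3,0,1,0,1,1,1,1,1,2,0,0,2,1,2,0,4,0,0,0,1]
Step 15: insert puq at [14, 22, 31] -> counters=[0,2,0,2,1,0,0,0,1,1,0,0,2,0,3,1,0,2,1,0,0,0,4,0,1,0,1,1,1,1,1,3,0,0,2,1,2,0,4,0,0,0,1]
Step 16: insert ts at [12, 24, 38] -> counters=[0,2,0,2,1,0,0,0,1,1,0,0,3,0,3,1,0,2,1,0,0,0,4,0,2,0,1,1,1,1,1,3,0,0,2,1,2,0,5,0,0,0,1]
Final counters=[0,2,0,2,1,0,0,0,1,1,0,0,3,0,3,1,0,2,1,0,0,0,4,0,2,0,1,1,1,1,1,3,0,0,2,1,2,0,5,0,0,0,1] -> counters[3]=2

Answer: 2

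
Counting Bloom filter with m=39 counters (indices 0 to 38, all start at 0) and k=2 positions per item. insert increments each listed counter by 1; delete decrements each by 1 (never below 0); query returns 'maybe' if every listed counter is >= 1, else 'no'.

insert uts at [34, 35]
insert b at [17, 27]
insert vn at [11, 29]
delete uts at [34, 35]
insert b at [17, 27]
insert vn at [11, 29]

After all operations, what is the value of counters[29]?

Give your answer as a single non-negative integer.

Step 1: insert uts at [34, 35] -> counters=[0,0,0,0,0,0,0,0,0,0,0,0,0,0,0,0,0,0,0,0,0,0,0,0,0,0,0,0,0,0,0,0,0,0,1,1,0,0,0]
Step 2: insert b at [17, 27] -> counters=[0,0,0,0,0,0,0,0,0,0,0,0,0,0,0,0,0,1,0,0,0,0,0,0,0,0,0,1,0,0,0,0,0,0,1,1,0,0,0]
Step 3: insert vn at [11, 29] -> counters=[0,0,0,0,0,0,0,0,0,0,0,1,0,0,0,0,0,1,0,0,0,0,0,0,0,0,0,1,0,1,0,0,0,0,1,1,0,0,0]
Step 4: delete uts at [34, 35] -> counters=[0,0,0,0,0,0,0,0,0,0,0,1,0,0,0,0,0,1,0,0,0,0,0,0,0,0,0,1,0,1,0,0,0,0,0,0,0,0,0]
Step 5: insert b at [17, 27] -> counters=[0,0,0,0,0,0,0,0,0,0,0,1,0,0,0,0,0,2,0,0,0,0,0,0,0,0,0,2,0,1,0,0,0,0,0,0,0,0,0]
Step 6: insert vn at [11, 29] -> counters=[0,0,0,0,0,0,0,0,0,0,0,2,0,0,0,0,0,2,0,0,0,0,0,0,0,0,0,2,0,2,0,0,0,0,0,0,0,0,0]
Final counters=[0,0,0,0,0,0,0,0,0,0,0,2,0,0,0,0,0,2,0,0,0,0,0,0,0,0,0,2,0,2,0,0,0,0,0,0,0,0,0] -> counters[29]=2

Answer: 2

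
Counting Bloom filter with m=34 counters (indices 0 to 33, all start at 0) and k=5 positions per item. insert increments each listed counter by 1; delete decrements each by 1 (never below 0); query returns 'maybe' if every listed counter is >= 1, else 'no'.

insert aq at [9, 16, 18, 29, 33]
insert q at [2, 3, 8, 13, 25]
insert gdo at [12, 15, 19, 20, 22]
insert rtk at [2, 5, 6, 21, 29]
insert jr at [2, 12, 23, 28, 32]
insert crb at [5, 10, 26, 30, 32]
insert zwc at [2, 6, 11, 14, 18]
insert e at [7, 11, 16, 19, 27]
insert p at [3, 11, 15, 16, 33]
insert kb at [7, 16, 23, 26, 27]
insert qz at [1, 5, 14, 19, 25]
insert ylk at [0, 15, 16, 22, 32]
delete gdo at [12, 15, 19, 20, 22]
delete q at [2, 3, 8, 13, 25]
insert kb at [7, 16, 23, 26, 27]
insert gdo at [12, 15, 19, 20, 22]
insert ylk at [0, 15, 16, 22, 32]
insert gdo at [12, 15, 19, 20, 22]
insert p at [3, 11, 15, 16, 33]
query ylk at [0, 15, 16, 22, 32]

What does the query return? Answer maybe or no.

Step 1: insert aq at [9, 16, 18, 29, 33] -> counters=[0,0,0,0,0,0,0,0,0,1,0,0,0,0,0,0,1,0,1,0,0,0,0,0,0,0,0,0,0,1,0,0,0,1]
Step 2: insert q at [2, 3, 8, 13, 25] -> counters=[0,0,1,1,0,0,0,0,1,1,0,0,0,1,0,0,1,0,1,0,0,0,0,0,0,1,0,0,0,1,0,0,0,1]
Step 3: insert gdo at [12, 15, 19, 20, 22] -> counters=[0,0,1,1,0,0,0,0,1,1,0,0,1,1,0,1,1,0,1,1,1,0,1,0,0,1,0,0,0,1,0,0,0,1]
Step 4: insert rtk at [2, 5, 6, 21, 29] -> counters=[0,0,2,1,0,1,1,0,1,1,0,0,1,1,0,1,1,0,1,1,1,1,1,0,0,1,0,0,0,2,0,0,0,1]
Step 5: insert jr at [2, 12, 23, 28, 32] -> counters=[0,0,3,1,0,1,1,0,1,1,0,0,2,1,0,1,1,0,1,1,1,1,1,1,0,1,0,0,1,2,0,0,1,1]
Step 6: insert crb at [5, 10, 26, 30, 32] -> counters=[0,0,3,1,0,2,1,0,1,1,1,0,2,1,0,1,1,0,1,1,1,1,1,1,0,1,1,0,1,2,1,0,2,1]
Step 7: insert zwc at [2, 6, 11, 14, 18] -> counters=[0,0,4,1,0,2,2,0,1,1,1,1,2,1,1,1,1,0,2,1,1,1,1,1,0,1,1,0,1,2,1,0,2,1]
Step 8: insert e at [7, 11, 16, 19, 27] -> counters=[0,0,4,1,0,2,2,1,1,1,1,2,2,1,1,1,2,0,2,2,1,1,1,1,0,1,1,1,1,2,1,0,2,1]
Step 9: insert p at [3, 11, 15, 16, 33] -> counters=[0,0,4,2,0,2,2,1,1,1,1,3,2,1,1,2,3,0,2,2,1,1,1,1,0,1,1,1,1,2,1,0,2,2]
Step 10: insert kb at [7, 16, 23, 26, 27] -> counters=[0,0,4,2,0,2,2,2,1,1,1,3,2,1,1,2,4,0,2,2,1,1,1,2,0,1,2,2,1,2,1,0,2,2]
Step 11: insert qz at [1, 5, 14, 19, 25] -> counters=[0,1,4,2,0,3,2,2,1,1,1,3,2,1,2,2,4,0,2,3,1,1,1,2,0,2,2,2,1,2,1,0,2,2]
Step 12: insert ylk at [0, 15, 16, 22, 32] -> counters=[1,1,4,2,0,3,2,2,1,1,1,3,2,1,2,3,5,0,2,3,1,1,2,2,0,2,2,2,1,2,1,0,3,2]
Step 13: delete gdo at [12, 15, 19, 20, 22] -> counters=[1,1,4,2,0,3,2,2,1,1,1,3,1,1,2,2,5,0,2,2,0,1,1,2,0,2,2,2,1,2,1,0,3,2]
Step 14: delete q at [2, 3, 8, 13, 25] -> counters=[1,1,3,1,0,3,2,2,0,1,1,3,1,0,2,2,5,0,2,2,0,1,1,2,0,1,2,2,1,2,1,0,3,2]
Step 15: insert kb at [7, 16, 23, 26, 27] -> counters=[1,1,3,1,0,3,2,3,0,1,1,3,1,0,2,2,6,0,2,2,0,1,1,3,0,1,3,3,1,2,1,0,3,2]
Step 16: insert gdo at [12, 15, 19, 20, 22] -> counters=[1,1,3,1,0,3,2,3,0,1,1,3,2,0,2,3,6,0,2,3,1,1,2,3,0,1,3,3,1,2,1,0,3,2]
Step 17: insert ylk at [0, 15, 16, 22, 32] -> counters=[2,1,3,1,0,3,2,3,0,1,1,3,2,0,2,4,7,0,2,3,1,1,3,3,0,1,3,3,1,2,1,0,4,2]
Step 18: insert gdo at [12, 15, 19, 20, 22] -> counters=[2,1,3,1,0,3,2,3,0,1,1,3,3,0,2,5,7,0,2,4,2,1,4,3,0,1,3,3,1,2,1,0,4,2]
Step 19: insert p at [3, 11, 15, 16, 33] -> counters=[2,1,3,2,0,3,2,3,0,1,1,4,3,0,2,6,8,0,2,4,2,1,4,3,0,1,3,3,1,2,1,0,4,3]
Query ylk: check counters[0]=2 counters[15]=6 counters[16]=8 counters[22]=4 counters[32]=4 -> maybe

Answer: maybe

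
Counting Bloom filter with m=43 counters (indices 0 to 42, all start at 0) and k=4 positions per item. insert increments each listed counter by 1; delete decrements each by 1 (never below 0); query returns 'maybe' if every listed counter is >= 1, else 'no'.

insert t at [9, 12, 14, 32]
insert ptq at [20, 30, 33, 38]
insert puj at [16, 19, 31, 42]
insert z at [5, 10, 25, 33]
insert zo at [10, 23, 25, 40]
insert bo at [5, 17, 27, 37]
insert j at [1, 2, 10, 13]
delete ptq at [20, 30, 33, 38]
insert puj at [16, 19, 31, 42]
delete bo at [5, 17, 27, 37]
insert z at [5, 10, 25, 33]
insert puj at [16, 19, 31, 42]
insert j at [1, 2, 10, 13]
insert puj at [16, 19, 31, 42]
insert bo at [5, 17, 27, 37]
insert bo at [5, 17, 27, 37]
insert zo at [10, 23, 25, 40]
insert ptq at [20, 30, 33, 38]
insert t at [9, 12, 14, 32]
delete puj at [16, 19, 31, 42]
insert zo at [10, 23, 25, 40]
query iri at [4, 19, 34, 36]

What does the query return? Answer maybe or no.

Answer: no

Derivation:
Step 1: insert t at [9, 12, 14, 32] -> counters=[0,0,0,0,0,0,0,0,0,1,0,0,1,0,1,0,0,0,0,0,0,0,0,0,0,0,0,0,0,0,0,0,1,0,0,0,0,0,0,0,0,0,0]
Step 2: insert ptq at [20, 30, 33, 38] -> counters=[0,0,0,0,0,0,0,0,0,1,0,0,1,0,1,0,0,0,0,0,1,0,0,0,0,0,0,0,0,0,1,0,1,1,0,0,0,0,1,0,0,0,0]
Step 3: insert puj at [16, 19, 31, 42] -> counters=[0,0,0,0,0,0,0,0,0,1,0,0,1,0,1,0,1,0,0,1,1,0,0,0,0,0,0,0,0,0,1,1,1,1,0,0,0,0,1,0,0,0,1]
Step 4: insert z at [5, 10, 25, 33] -> counters=[0,0,0,0,0,1,0,0,0,1,1,0,1,0,1,0,1,0,0,1,1,0,0,0,0,1,0,0,0,0,1,1,1,2,0,0,0,0,1,0,0,0,1]
Step 5: insert zo at [10, 23, 25, 40] -> counters=[0,0,0,0,0,1,0,0,0,1,2,0,1,0,1,0,1,0,0,1,1,0,0,1,0,2,0,0,0,0,1,1,1,2,0,0,0,0,1,0,1,0,1]
Step 6: insert bo at [5, 17, 27, 37] -> counters=[0,0,0,0,0,2,0,0,0,1,2,0,1,0,1,0,1,1,0,1,1,0,0,1,0,2,0,1,0,0,1,1,1,2,0,0,0,1,1,0,1,0,1]
Step 7: insert j at [1, 2, 10, 13] -> counters=[0,1,1,0,0,2,0,0,0,1,3,0,1,1,1,0,1,1,0,1,1,0,0,1,0,2,0,1,0,0,1,1,1,2,0,0,0,1,1,0,1,0,1]
Step 8: delete ptq at [20, 30, 33, 38] -> counters=[0,1,1,0,0,2,0,0,0,1,3,0,1,1,1,0,1,1,0,1,0,0,0,1,0,2,0,1,0,0,0,1,1,1,0,0,0,1,0,0,1,0,1]
Step 9: insert puj at [16, 19, 31, 42] -> counters=[0,1,1,0,0,2,0,0,0,1,3,0,1,1,1,0,2,1,0,2,0,0,0,1,0,2,0,1,0,0,0,2,1,1,0,0,0,1,0,0,1,0,2]
Step 10: delete bo at [5, 17, 27, 37] -> counters=[0,1,1,0,0,1,0,0,0,1,3,0,1,1,1,0,2,0,0,2,0,0,0,1,0,2,0,0,0,0,0,2,1,1,0,0,0,0,0,0,1,0,2]
Step 11: insert z at [5, 10, 25, 33] -> counters=[0,1,1,0,0,2,0,0,0,1,4,0,1,1,1,0,2,0,0,2,0,0,0,1,0,3,0,0,0,0,0,2,1,2,0,0,0,0,0,0,1,0,2]
Step 12: insert puj at [16, 19, 31, 42] -> counters=[0,1,1,0,0,2,0,0,0,1,4,0,1,1,1,0,3,0,0,3,0,0,0,1,0,3,0,0,0,0,0,3,1,2,0,0,0,0,0,0,1,0,3]
Step 13: insert j at [1, 2, 10, 13] -> counters=[0,2,2,0,0,2,0,0,0,1,5,0,1,2,1,0,3,0,0,3,0,0,0,1,0,3,0,0,0,0,0,3,1,2,0,0,0,0,0,0,1,0,3]
Step 14: insert puj at [16, 19, 31, 42] -> counters=[0,2,2,0,0,2,0,0,0,1,5,0,1,2,1,0,4,0,0,4,0,0,0,1,0,3,0,0,0,0,0,4,1,2,0,0,0,0,0,0,1,0,4]
Step 15: insert bo at [5, 17, 27, 37] -> counters=[0,2,2,0,0,3,0,0,0,1,5,0,1,2,1,0,4,1,0,4,0,0,0,1,0,3,0,1,0,0,0,4,1,2,0,0,0,1,0,0,1,0,4]
Step 16: insert bo at [5, 17, 27, 37] -> counters=[0,2,2,0,0,4,0,0,0,1,5,0,1,2,1,0,4,2,0,4,0,0,0,1,0,3,0,2,0,0,0,4,1,2,0,0,0,2,0,0,1,0,4]
Step 17: insert zo at [10, 23, 25, 40] -> counters=[0,2,2,0,0,4,0,0,0,1,6,0,1,2,1,0,4,2,0,4,0,0,0,2,0,4,0,2,0,0,0,4,1,2,0,0,0,2,0,0,2,0,4]
Step 18: insert ptq at [20, 30, 33, 38] -> counters=[0,2,2,0,0,4,0,0,0,1,6,0,1,2,1,0,4,2,0,4,1,0,0,2,0,4,0,2,0,0,1,4,1,3,0,0,0,2,1,0,2,0,4]
Step 19: insert t at [9, 12, 14, 32] -> counters=[0,2,2,0,0,4,0,0,0,2,6,0,2,2,2,0,4,2,0,4,1,0,0,2,0,4,0,2,0,0,1,4,2,3,0,0,0,2,1,0,2,0,4]
Step 20: delete puj at [16, 19, 31, 42] -> counters=[0,2,2,0,0,4,0,0,0,2,6,0,2,2,2,0,3,2,0,3,1,0,0,2,0,4,0,2,0,0,1,3,2,3,0,0,0,2,1,0,2,0,3]
Step 21: insert zo at [10, 23, 25, 40] -> counters=[0,2,2,0,0,4,0,0,0,2,7,0,2,2,2,0,3,2,0,3,1,0,0,3,0,5,0,2,0,0,1,3,2,3,0,0,0,2,1,0,3,0,3]
Query iri: check counters[4]=0 counters[19]=3 counters[34]=0 counters[36]=0 -> no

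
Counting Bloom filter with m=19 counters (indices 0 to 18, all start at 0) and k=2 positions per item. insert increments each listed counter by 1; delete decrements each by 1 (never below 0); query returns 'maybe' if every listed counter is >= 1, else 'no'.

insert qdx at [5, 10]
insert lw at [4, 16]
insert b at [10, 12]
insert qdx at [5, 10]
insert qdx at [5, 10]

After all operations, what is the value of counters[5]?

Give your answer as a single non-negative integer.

Step 1: insert qdx at [5, 10] -> counters=[0,0,0,0,0,1,0,0,0,0,1,0,0,0,0,0,0,0,0]
Step 2: insert lw at [4, 16] -> counters=[0,0,0,0,1,1,0,0,0,0,1,0,0,0,0,0,1,0,0]
Step 3: insert b at [10, 12] -> counters=[0,0,0,0,1,1,0,0,0,0,2,0,1,0,0,0,1,0,0]
Step 4: insert qdx at [5, 10] -> counters=[0,0,0,0,1,2,0,0,0,0,3,0,1,0,0,0,1,0,0]
Step 5: insert qdx at [5, 10] -> counters=[0,0,0,0,1,3,0,0,0,0,4,0,1,0,0,0,1,0,0]
Final counters=[0,0,0,0,1,3,0,0,0,0,4,0,1,0,0,0,1,0,0] -> counters[5]=3

Answer: 3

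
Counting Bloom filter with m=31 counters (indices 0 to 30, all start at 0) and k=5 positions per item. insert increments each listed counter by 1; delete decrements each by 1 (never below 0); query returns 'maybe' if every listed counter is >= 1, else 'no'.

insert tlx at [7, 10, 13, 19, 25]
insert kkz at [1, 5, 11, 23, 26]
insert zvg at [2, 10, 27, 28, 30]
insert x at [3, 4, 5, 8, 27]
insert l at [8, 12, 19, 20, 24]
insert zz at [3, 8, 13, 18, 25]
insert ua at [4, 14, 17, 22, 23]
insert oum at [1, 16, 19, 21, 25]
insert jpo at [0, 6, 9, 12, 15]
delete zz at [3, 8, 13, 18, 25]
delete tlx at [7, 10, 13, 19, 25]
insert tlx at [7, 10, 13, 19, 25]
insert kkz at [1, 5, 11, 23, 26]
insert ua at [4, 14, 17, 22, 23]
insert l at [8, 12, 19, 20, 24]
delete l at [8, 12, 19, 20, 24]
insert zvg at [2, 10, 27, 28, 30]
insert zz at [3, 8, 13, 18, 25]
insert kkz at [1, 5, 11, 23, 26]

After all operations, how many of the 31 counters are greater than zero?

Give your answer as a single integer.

Answer: 30

Derivation:
Step 1: insert tlx at [7, 10, 13, 19, 25] -> counters=[0,0,0,0,0,0,0,1,0,0,1,0,0,1,0,0,0,0,0,1,0,0,0,0,0,1,0,0,0,0,0]
Step 2: insert kkz at [1, 5, 11, 23, 26] -> counters=[0,1,0,0,0,1,0,1,0,0,1,1,0,1,0,0,0,0,0,1,0,0,0,1,0,1,1,0,0,0,0]
Step 3: insert zvg at [2, 10, 27, 28, 30] -> counters=[0,1,1,0,0,1,0,1,0,0,2,1,0,1,0,0,0,0,0,1,0,0,0,1,0,1,1,1,1,0,1]
Step 4: insert x at [3, 4, 5, 8, 27] -> counters=[0,1,1,1,1,2,0,1,1,0,2,1,0,1,0,0,0,0,0,1,0,0,0,1,0,1,1,2,1,0,1]
Step 5: insert l at [8, 12, 19, 20, 24] -> counters=[0,1,1,1,1,2,0,1,2,0,2,1,1,1,0,0,0,0,0,2,1,0,0,1,1,1,1,2,1,0,1]
Step 6: insert zz at [3, 8, 13, 18, 25] -> counters=[0,1,1,2,1,2,0,1,3,0,2,1,1,2,0,0,0,0,1,2,1,0,0,1,1,2,1,2,1,0,1]
Step 7: insert ua at [4, 14, 17, 22, 23] -> counters=[0,1,1,2,2,2,0,1,3,0,2,1,1,2,1,0,0,1,1,2,1,0,1,2,1,2,1,2,1,0,1]
Step 8: insert oum at [1, 16, 19, 21, 25] -> counters=[0,2,1,2,2,2,0,1,3,0,2,1,1,2,1,0,1,1,1,3,1,1,1,2,1,3,1,2,1,0,1]
Step 9: insert jpo at [0, 6, 9, 12, 15] -> counters=[1,2,1,2,2,2,1,1,3,1,2,1,2,2,1,1,1,1,1,3,1,1,1,2,1,3,1,2,1,0,1]
Step 10: delete zz at [3, 8, 13, 18, 25] -> counters=[1,2,1,1,2,2,1,1,2,1,2,1,2,1,1,1,1,1,0,3,1,1,1,2,1,2,1,2,1,0,1]
Step 11: delete tlx at [7, 10, 13, 19, 25] -> counters=[1,2,1,1,2,2,1,0,2,1,1,1,2,0,1,1,1,1,0,2,1,1,1,2,1,1,1,2,1,0,1]
Step 12: insert tlx at [7, 10, 13, 19, 25] -> counters=[1,2,1,1,2,2,1,1,2,1,2,1,2,1,1,1,1,1,0,3,1,1,1,2,1,2,1,2,1,0,1]
Step 13: insert kkz at [1, 5, 11, 23, 26] -> counters=[1,3,1,1,2,3,1,1,2,1,2,2,2,1,1,1,1,1,0,3,1,1,1,3,1,2,2,2,1,0,1]
Step 14: insert ua at [4, 14, 17, 22, 23] -> counters=[1,3,1,1,3,3,1,1,2,1,2,2,2,1,2,1,1,2,0,3,1,1,2,4,1,2,2,2,1,0,1]
Step 15: insert l at [8, 12, 19, 20, 24] -> counters=[1,3,1,1,3,3,1,1,3,1,2,2,3,1,2,1,1,2,0,4,2,1,2,4,2,2,2,2,1,0,1]
Step 16: delete l at [8, 12, 19, 20, 24] -> counters=[1,3,1,1,3,3,1,1,2,1,2,2,2,1,2,1,1,2,0,3,1,1,2,4,1,2,2,2,1,0,1]
Step 17: insert zvg at [2, 10, 27, 28, 30] -> counters=[1,3,2,1,3,3,1,1,2,1,3,2,2,1,2,1,1,2,0,3,1,1,2,4,1,2,2,3,2,0,2]
Step 18: insert zz at [3, 8, 13, 18, 25] -> counters=[1,3,2,2,3,3,1,1,3,1,3,2,2,2,2,1,1,2,1,3,1,1,2,4,1,3,2,3,2,0,2]
Step 19: insert kkz at [1, 5, 11, 23, 26] -> counters=[1,4,2,2,3,4,1,1,3,1,3,3,2,2,2,1,1,2,1,3,1,1,2,5,1,3,3,3,2,0,2]
Final counters=[1,4,2,2,3,4,1,1,3,1,3,3,2,2,2,1,1,2,1,3,1,1,2,5,1,3,3,3,2,0,2] -> 30 nonzero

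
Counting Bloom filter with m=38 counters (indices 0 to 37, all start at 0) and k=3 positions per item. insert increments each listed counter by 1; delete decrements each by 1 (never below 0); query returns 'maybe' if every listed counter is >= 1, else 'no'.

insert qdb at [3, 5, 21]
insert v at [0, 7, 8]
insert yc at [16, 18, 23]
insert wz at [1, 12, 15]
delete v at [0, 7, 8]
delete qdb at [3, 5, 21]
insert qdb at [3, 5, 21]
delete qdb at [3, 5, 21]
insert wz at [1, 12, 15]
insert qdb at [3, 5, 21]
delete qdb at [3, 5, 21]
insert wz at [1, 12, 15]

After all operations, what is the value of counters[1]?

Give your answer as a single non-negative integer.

Answer: 3

Derivation:
Step 1: insert qdb at [3, 5, 21] -> counters=[0,0,0,1,0,1,0,0,0,0,0,0,0,0,0,0,0,0,0,0,0,1,0,0,0,0,0,0,0,0,0,0,0,0,0,0,0,0]
Step 2: insert v at [0, 7, 8] -> counters=[1,0,0,1,0,1,0,1,1,0,0,0,0,0,0,0,0,0,0,0,0,1,0,0,0,0,0,0,0,0,0,0,0,0,0,0,0,0]
Step 3: insert yc at [16, 18, 23] -> counters=[1,0,0,1,0,1,0,1,1,0,0,0,0,0,0,0,1,0,1,0,0,1,0,1,0,0,0,0,0,0,0,0,0,0,0,0,0,0]
Step 4: insert wz at [1, 12, 15] -> counters=[1,1,0,1,0,1,0,1,1,0,0,0,1,0,0,1,1,0,1,0,0,1,0,1,0,0,0,0,0,0,0,0,0,0,0,0,0,0]
Step 5: delete v at [0, 7, 8] -> counters=[0,1,0,1,0,1,0,0,0,0,0,0,1,0,0,1,1,0,1,0,0,1,0,1,0,0,0,0,0,0,0,0,0,0,0,0,0,0]
Step 6: delete qdb at [3, 5, 21] -> counters=[0,1,0,0,0,0,0,0,0,0,0,0,1,0,0,1,1,0,1,0,0,0,0,1,0,0,0,0,0,0,0,0,0,0,0,0,0,0]
Step 7: insert qdb at [3, 5, 21] -> counters=[0,1,0,1,0,1,0,0,0,0,0,0,1,0,0,1,1,0,1,0,0,1,0,1,0,0,0,0,0,0,0,0,0,0,0,0,0,0]
Step 8: delete qdb at [3, 5, 21] -> counters=[0,1,0,0,0,0,0,0,0,0,0,0,1,0,0,1,1,0,1,0,0,0,0,1,0,0,0,0,0,0,0,0,0,0,0,0,0,0]
Step 9: insert wz at [1, 12, 15] -> counters=[0,2,0,0,0,0,0,0,0,0,0,0,2,0,0,2,1,0,1,0,0,0,0,1,0,0,0,0,0,0,0,0,0,0,0,0,0,0]
Step 10: insert qdb at [3, 5, 21] -> counters=[0,2,0,1,0,1,0,0,0,0,0,0,2,0,0,2,1,0,1,0,0,1,0,1,0,0,0,0,0,0,0,0,0,0,0,0,0,0]
Step 11: delete qdb at [3, 5, 21] -> counters=[0,2,0,0,0,0,0,0,0,0,0,0,2,0,0,2,1,0,1,0,0,0,0,1,0,0,0,0,0,0,0,0,0,0,0,0,0,0]
Step 12: insert wz at [1, 12, 15] -> counters=[0,3,0,0,0,0,0,0,0,0,0,0,3,0,0,3,1,0,1,0,0,0,0,1,0,0,0,0,0,0,0,0,0,0,0,0,0,0]
Final counters=[0,3,0,0,0,0,0,0,0,0,0,0,3,0,0,3,1,0,1,0,0,0,0,1,0,0,0,0,0,0,0,0,0,0,0,0,0,0] -> counters[1]=3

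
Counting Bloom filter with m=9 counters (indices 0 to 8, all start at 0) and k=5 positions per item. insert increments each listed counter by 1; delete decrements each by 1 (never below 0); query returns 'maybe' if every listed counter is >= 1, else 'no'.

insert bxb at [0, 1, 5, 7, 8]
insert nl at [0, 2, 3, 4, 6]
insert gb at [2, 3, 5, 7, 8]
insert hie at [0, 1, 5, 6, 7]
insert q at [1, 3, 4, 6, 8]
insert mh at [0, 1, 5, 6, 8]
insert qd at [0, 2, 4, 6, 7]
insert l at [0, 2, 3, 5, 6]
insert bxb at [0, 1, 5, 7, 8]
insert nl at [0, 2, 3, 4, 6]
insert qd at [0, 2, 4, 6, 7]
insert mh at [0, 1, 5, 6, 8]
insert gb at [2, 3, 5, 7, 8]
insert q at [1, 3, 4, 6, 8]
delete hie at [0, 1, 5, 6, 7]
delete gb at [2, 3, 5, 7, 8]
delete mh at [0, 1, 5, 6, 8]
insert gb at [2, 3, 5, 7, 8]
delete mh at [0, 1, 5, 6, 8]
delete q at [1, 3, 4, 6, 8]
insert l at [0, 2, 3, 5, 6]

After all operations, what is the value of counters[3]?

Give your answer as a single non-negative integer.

Step 1: insert bxb at [0, 1, 5, 7, 8] -> counters=[1,1,0,0,0,1,0,1,1]
Step 2: insert nl at [0, 2, 3, 4, 6] -> counters=[2,1,1,1,1,1,1,1,1]
Step 3: insert gb at [2, 3, 5, 7, 8] -> counters=[2,1,2,2,1,2,1,2,2]
Step 4: insert hie at [0, 1, 5, 6, 7] -> counters=[3,2,2,2,1,3,2,3,2]
Step 5: insert q at [1, 3, 4, 6, 8] -> counters=[3,3,2,3,2,3,3,3,3]
Step 6: insert mh at [0, 1, 5, 6, 8] -> counters=[4,4,2,3,2,4,4,3,4]
Step 7: insert qd at [0, 2, 4, 6, 7] -> counters=[5,4,3,3,3,4,5,4,4]
Step 8: insert l at [0, 2, 3, 5, 6] -> counters=[6,4,4,4,3,5,6,4,4]
Step 9: insert bxb at [0, 1, 5, 7, 8] -> counters=[7,5,4,4,3,6,6,5,5]
Step 10: insert nl at [0, 2, 3, 4, 6] -> counters=[8,5,5,5,4,6,7,5,5]
Step 11: insert qd at [0, 2, 4, 6, 7] -> counters=[9,5,6,5,5,6,8,6,5]
Step 12: insert mh at [0, 1, 5, 6, 8] -> counters=[10,6,6,5,5,7,9,6,6]
Step 13: insert gb at [2, 3, 5, 7, 8] -> counters=[10,6,7,6,5,8,9,7,7]
Step 14: insert q at [1, 3, 4, 6, 8] -> counters=[10,7,7,7,6,8,10,7,8]
Step 15: delete hie at [0, 1, 5, 6, 7] -> counters=[9,6,7,7,6,7,9,6,8]
Step 16: delete gb at [2, 3, 5, 7, 8] -> counters=[9,6,6,6,6,6,9,5,7]
Step 17: delete mh at [0, 1, 5, 6, 8] -> counters=[8,5,6,6,6,5,8,5,6]
Step 18: insert gb at [2, 3, 5, 7, 8] -> counters=[8,5,7,7,6,6,8,6,7]
Step 19: delete mh at [0, 1, 5, 6, 8] -> counters=[7,4,7,7,6,5,7,6,6]
Step 20: delete q at [1, 3, 4, 6, 8] -> counters=[7,3,7,6,5,5,6,6,5]
Step 21: insert l at [0, 2, 3, 5, 6] -> counters=[8,3,8,7,5,6,7,6,5]
Final counters=[8,3,8,7,5,6,7,6,5] -> counters[3]=7

Answer: 7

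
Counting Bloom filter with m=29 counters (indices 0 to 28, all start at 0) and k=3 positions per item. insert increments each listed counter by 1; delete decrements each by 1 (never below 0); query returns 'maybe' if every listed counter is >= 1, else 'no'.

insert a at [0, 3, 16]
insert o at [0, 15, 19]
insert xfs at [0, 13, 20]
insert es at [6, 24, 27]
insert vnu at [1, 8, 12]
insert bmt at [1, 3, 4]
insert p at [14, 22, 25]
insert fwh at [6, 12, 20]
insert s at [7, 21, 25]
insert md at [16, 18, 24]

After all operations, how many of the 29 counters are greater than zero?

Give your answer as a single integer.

Answer: 20

Derivation:
Step 1: insert a at [0, 3, 16] -> counters=[1,0,0,1,0,0,0,0,0,0,0,0,0,0,0,0,1,0,0,0,0,0,0,0,0,0,0,0,0]
Step 2: insert o at [0, 15, 19] -> counters=[2,0,0,1,0,0,0,0,0,0,0,0,0,0,0,1,1,0,0,1,0,0,0,0,0,0,0,0,0]
Step 3: insert xfs at [0, 13, 20] -> counters=[3,0,0,1,0,0,0,0,0,0,0,0,0,1,0,1,1,0,0,1,1,0,0,0,0,0,0,0,0]
Step 4: insert es at [6, 24, 27] -> counters=[3,0,0,1,0,0,1,0,0,0,0,0,0,1,0,1,1,0,0,1,1,0,0,0,1,0,0,1,0]
Step 5: insert vnu at [1, 8, 12] -> counters=[3,1,0,1,0,0,1,0,1,0,0,0,1,1,0,1,1,0,0,1,1,0,0,0,1,0,0,1,0]
Step 6: insert bmt at [1, 3, 4] -> counters=[3,2,0,2,1,0,1,0,1,0,0,0,1,1,0,1,1,0,0,1,1,0,0,0,1,0,0,1,0]
Step 7: insert p at [14, 22, 25] -> counters=[3,2,0,2,1,0,1,0,1,0,0,0,1,1,1,1,1,0,0,1,1,0,1,0,1,1,0,1,0]
Step 8: insert fwh at [6, 12, 20] -> counters=[3,2,0,2,1,0,2,0,1,0,0,0,2,1,1,1,1,0,0,1,2,0,1,0,1,1,0,1,0]
Step 9: insert s at [7, 21, 25] -> counters=[3,2,0,2,1,0,2,1,1,0,0,0,2,1,1,1,1,0,0,1,2,1,1,0,1,2,0,1,0]
Step 10: insert md at [16, 18, 24] -> counters=[3,2,0,2,1,0,2,1,1,0,0,0,2,1,1,1,2,0,1,1,2,1,1,0,2,2,0,1,0]
Final counters=[3,2,0,2,1,0,2,1,1,0,0,0,2,1,1,1,2,0,1,1,2,1,1,0,2,2,0,1,0] -> 20 nonzero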